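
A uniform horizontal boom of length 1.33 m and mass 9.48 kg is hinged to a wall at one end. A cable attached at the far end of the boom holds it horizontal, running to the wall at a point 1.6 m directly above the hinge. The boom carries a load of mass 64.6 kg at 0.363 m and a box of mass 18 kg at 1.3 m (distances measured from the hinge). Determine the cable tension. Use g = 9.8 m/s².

Choose the hinge as the axis so the unknown hinge reaction has zero arm there.
Beam weight: 9.48 × 9.8 = 92.9 N down at 0.665 m → arm 0.665 m, τ = 92.9 × 0.665 = 61.78 N·m clockwise.
Load: 64.6 × 9.8 = 633.1 N down at 0.363 m → arm 0.363 m, τ = 633.1 × 0.363 = 229.8 N·m clockwise.
Box: 18 × 9.8 = 176.4 N down at 1.3 m → arm 1.3 m, τ = 176.4 × 1.3 = 229.3 N·m clockwise.
Total clockwise load moment = 520.9 N·m.
The cable tension T acts at 1.33 m; only its component perpendicular to the boom, T sinθ, produces torque. sinθ = h/√(h²+d²) = 1.6/√(1.6²+1.33²) = 0.769.
Setting net torque to zero: T × 1.33 × 0.769 = 520.9 → T = 520.9 / 1.023 = 509 N.

T ≈ 509 N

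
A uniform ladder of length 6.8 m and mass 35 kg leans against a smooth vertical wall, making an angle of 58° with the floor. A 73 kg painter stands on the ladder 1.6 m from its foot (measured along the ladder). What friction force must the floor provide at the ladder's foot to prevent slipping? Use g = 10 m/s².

f ≈ 217 N

Take moments about the foot of the ladder.
Ladder weight 35×10 = 350 N acts at 3.4 m along the ladder; its horizontal arm is 3.4·cos58° = 1.802 m → τ = 630.7 N·m clockwise.
Painter: 73×10 = 730 N at 1.6 m → arm 0.8479 m → τ = 619 N·m clockwise.
Wall normal N acts horizontally at the top; its moment arm is the height L sinθ = 6.8·sin58° = 5.767 m, counterclockwise.
Setting net torque to zero: N × 5.767 = 1250 → N = 217 N.
ΣFx = 0: friction at the foot balances the wall's push, so f = N_wall = 217 N.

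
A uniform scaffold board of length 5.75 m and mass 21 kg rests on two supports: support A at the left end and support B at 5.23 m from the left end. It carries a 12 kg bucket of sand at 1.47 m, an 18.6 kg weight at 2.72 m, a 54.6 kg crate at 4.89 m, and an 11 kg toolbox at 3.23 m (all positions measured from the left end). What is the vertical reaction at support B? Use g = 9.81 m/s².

R_B ≈ 809 N

About support A:
Beam weight: 21 × 9.81 = 206 N down at 2.875 m → arm 2.875 m, τ = 206 × 2.875 = 592.2 N·m clockwise.
Bucket of sand: 12 × 9.81 = 117.7 N down at 1.47 m → arm 1.47 m, τ = 117.7 × 1.47 = 173 N·m clockwise.
Weight: 18.6 × 9.81 = 182.5 N down at 2.72 m → arm 2.72 m, τ = 182.5 × 2.72 = 496.4 N·m clockwise.
Crate: 54.6 × 9.81 = 535.6 N down at 4.89 m → arm 4.89 m, τ = 535.6 × 4.89 = 2619 N·m clockwise.
Toolbox: 11 × 9.81 = 107.9 N down at 3.23 m → arm 3.23 m, τ = 107.9 × 3.23 = 348.5 N·m clockwise.
Net load moment about support A = 4229 N·m clockwise.
Reaction R at support B is upward at 5.23 m, arm 5.23 m → moment R × 5.23 counterclockwise.
For rotational equilibrium, R × 5.23 = 4229, so R = 809 N.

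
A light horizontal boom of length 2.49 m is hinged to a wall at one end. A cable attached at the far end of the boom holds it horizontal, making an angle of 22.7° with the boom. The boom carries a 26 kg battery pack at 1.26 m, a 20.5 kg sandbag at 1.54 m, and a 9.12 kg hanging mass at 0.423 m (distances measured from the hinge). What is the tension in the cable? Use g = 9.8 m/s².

T ≈ 695 N

About the hinge:
Battery pack: 26 × 9.8 = 254.8 N down at 1.26 m → arm 1.26 m, τ = 254.8 × 1.26 = 321 N·m clockwise.
Sandbag: 20.5 × 9.8 = 200.9 N down at 1.54 m → arm 1.54 m, τ = 200.9 × 1.54 = 309.4 N·m clockwise.
Hanging mass: 9.12 × 9.8 = 89.38 N down at 0.423 m → arm 0.423 m, τ = 89.38 × 0.423 = 37.81 N·m clockwise.
Total clockwise load moment = 668.2 N·m.
The cable tension T acts at 2.49 m; only its component perpendicular to the boom, T sinθ, produces torque. sin 22.7° = 0.3859.
Setting net torque to zero: T × 2.49 × 0.3859 = 668.2 → T = 668.2 / 0.9609 = 695 N.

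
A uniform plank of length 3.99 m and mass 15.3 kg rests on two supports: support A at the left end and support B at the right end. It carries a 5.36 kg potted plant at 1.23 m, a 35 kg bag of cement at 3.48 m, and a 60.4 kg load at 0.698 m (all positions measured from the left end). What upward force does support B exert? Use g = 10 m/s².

R_B ≈ 504 N

About support A:
Beam weight: 15.3 × 10 = 153 N down at 1.995 m → arm 1.995 m, τ = 153 × 1.995 = 305.2 N·m clockwise.
Potted plant: 5.36 × 10 = 53.6 N down at 1.23 m → arm 1.23 m, τ = 53.6 × 1.23 = 65.93 N·m clockwise.
Bag of cement: 35 × 10 = 350 N down at 3.48 m → arm 3.48 m, τ = 350 × 3.48 = 1218 N·m clockwise.
Load: 60.4 × 10 = 604 N down at 0.698 m → arm 0.698 m, τ = 604 × 0.698 = 421.6 N·m clockwise.
Net load moment about support A = 2011 N·m clockwise.
Reaction R at support B is upward at 3.99 m, arm 3.99 m → moment R × 3.99 counterclockwise.
Στ = 0 ⇒ R × 3.99 = 2011 ⇒ R = 504 N.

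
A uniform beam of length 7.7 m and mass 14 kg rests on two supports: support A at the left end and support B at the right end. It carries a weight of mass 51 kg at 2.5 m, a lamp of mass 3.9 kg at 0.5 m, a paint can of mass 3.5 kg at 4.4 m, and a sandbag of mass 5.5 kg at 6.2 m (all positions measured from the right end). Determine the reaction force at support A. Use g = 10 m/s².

R_A ≈ 302 N

Sum moments about support B (its reaction then has zero moment arm).
Beam weight: 14 × 10 = 140 N down at 3.85 m → arm 3.85 m, τ = 140 × 3.85 = 539 N·m counterclockwise.
Weight: 51 × 10 = 510 N down at 2.5 m → arm 2.5 m, τ = 510 × 2.5 = 1275 N·m counterclockwise.
Lamp: 3.9 × 10 = 39 N down at 0.5 m → arm 0.5 m, τ = 39 × 0.5 = 19.5 N·m counterclockwise.
Paint can: 3.5 × 10 = 35 N down at 4.4 m → arm 4.4 m, τ = 35 × 4.4 = 154 N·m counterclockwise.
Sandbag: 5.5 × 10 = 55 N down at 6.2 m → arm 6.2 m, τ = 55 × 6.2 = 341 N·m counterclockwise.
Net load moment about support B = 2328 N·m counterclockwise.
Reaction R at support A is upward at 7.7 m, arm 7.7 m → moment R × 7.7 clockwise.
Στ = 0 ⇒ R × 7.7 = 2328 ⇒ R = 302 N.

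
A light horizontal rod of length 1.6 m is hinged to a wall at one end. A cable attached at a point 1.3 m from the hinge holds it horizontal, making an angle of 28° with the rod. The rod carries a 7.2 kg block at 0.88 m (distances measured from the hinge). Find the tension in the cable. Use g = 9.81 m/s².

About the hinge:
Block: 7.2 × 9.81 = 70.63 N down at 0.88 m → arm 0.88 m, τ = 70.63 × 0.88 = 62.15 N·m clockwise.
Total clockwise load moment = 62.15 N·m.
The cable tension T acts at 1.3 m; only its component perpendicular to the rod, T sinθ, produces torque. sin 28° = 0.4695.
Στ = 0 ⇒ T × 1.3 × 0.4695 = 62.15 ⇒ T = 62.15 / 0.6103 = 102 N.

T ≈ 102 N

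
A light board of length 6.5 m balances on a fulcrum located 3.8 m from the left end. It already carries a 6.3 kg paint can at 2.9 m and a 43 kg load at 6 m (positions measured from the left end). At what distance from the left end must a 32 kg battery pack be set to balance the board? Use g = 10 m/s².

x ≈ 1.02 m from the left end

Choose the fulcrum (at 3.8 m from the left end) as the axis so the support reaction has zero arm there.
Paint can: 6.3 × 10 = 63 N down at 2.9 m → arm 0.9 m, τ = 63 × 0.9 = 56.7 N·m counterclockwise.
Load: 43 × 10 = 430 N down at 6 m → arm 2.2 m, τ = 430 × 2.2 = 946 N·m clockwise.
Net moment of existing loads = 889.3 N·m clockwise.
The battery pack weighs 32 × 10 = 320 N and must supply an equal counterclockwise moment, so its lever arm about the fulcrum is 889.3 / 320 = 2.78 m.
That puts it at 3.8 − 2.78 = 1.02 m from the left end.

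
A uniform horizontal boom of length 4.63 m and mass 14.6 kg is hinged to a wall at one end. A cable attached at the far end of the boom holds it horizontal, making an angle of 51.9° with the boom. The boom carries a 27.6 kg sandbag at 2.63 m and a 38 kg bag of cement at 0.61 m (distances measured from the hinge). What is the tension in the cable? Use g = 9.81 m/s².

T ≈ 349 N

Choose the hinge as the axis so the unknown hinge reaction has zero arm there.
Beam weight: 14.6 × 9.81 = 143.2 N down at 2.315 m → arm 2.315 m, τ = 143.2 × 2.315 = 331.5 N·m clockwise.
Sandbag: 27.6 × 9.81 = 270.8 N down at 2.63 m → arm 2.63 m, τ = 270.8 × 2.63 = 712.2 N·m clockwise.
Bag of cement: 38 × 9.81 = 372.8 N down at 0.61 m → arm 0.61 m, τ = 372.8 × 0.61 = 227.4 N·m clockwise.
Total clockwise load moment = 1271 N·m.
The cable tension T acts at 4.63 m; only its component perpendicular to the boom, T sinθ, produces torque. sin 51.9° = 0.7869.
Στ = 0 ⇒ T × 4.63 × 0.7869 = 1271 ⇒ T = 1271 / 3.643 = 349 N.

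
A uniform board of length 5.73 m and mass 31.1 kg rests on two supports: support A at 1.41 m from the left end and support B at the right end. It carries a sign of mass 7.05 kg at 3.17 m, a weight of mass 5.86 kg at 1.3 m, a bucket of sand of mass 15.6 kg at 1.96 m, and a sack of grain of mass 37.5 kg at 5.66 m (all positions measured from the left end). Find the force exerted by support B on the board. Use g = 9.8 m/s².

R_B ≈ 510 N

Choose support A as the axis so its reaction then has zero moment arm.
Beam weight: 31.1 × 9.8 = 304.8 N down at 2.865 m → arm 1.455 m, τ = 304.8 × 1.455 = 443.5 N·m clockwise.
Sign: 7.05 × 9.8 = 69.09 N down at 3.17 m → arm 1.76 m, τ = 69.09 × 1.76 = 121.6 N·m clockwise.
Weight: 5.86 × 9.8 = 57.43 N down at 1.3 m → arm 0.11 m, τ = 57.43 × 0.11 = 6.317 N·m counterclockwise.
Bucket of sand: 15.6 × 9.8 = 152.9 N down at 1.96 m → arm 0.55 m, τ = 152.9 × 0.55 = 84.1 N·m clockwise.
Sack of grain: 37.5 × 9.8 = 367.5 N down at 5.66 m → arm 4.25 m, τ = 367.5 × 4.25 = 1562 N·m clockwise.
Net load moment about support A = 2205 N·m clockwise.
Reaction R at support B is upward at 5.73 m, arm 4.32 m → moment R × 4.32 counterclockwise.
For rotational equilibrium, R × 4.32 = 2205, so R = 510 N.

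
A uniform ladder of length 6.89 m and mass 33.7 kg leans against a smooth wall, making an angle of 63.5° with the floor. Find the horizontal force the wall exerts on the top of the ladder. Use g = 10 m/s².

N_wall ≈ 84 N

Sum moments about the foot of the ladder (the floor normal and friction both act there and drop out).
Ladder weight 33.7×10 = 337 N acts at 3.445 m along the ladder; its horizontal arm is 3.445·cos63.5° = 1.537 m → τ = 518 N·m clockwise.
Wall normal N acts horizontally at the top; its moment arm is the height L sinθ = 6.89·sin63.5° = 6.166 m, counterclockwise.
Setting net torque to zero: N × 6.166 = 518 → N = 84 N.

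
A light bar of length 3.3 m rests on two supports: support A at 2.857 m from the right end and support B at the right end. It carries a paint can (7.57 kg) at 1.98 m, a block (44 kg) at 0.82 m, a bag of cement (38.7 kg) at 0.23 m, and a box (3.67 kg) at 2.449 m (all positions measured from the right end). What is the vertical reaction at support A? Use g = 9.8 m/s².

R_A ≈ 237 N

About support B:
Paint can: 7.57 × 9.8 = 74.19 N down at 1.98 m → arm 1.98 m, τ = 74.19 × 1.98 = 146.9 N·m counterclockwise.
Block: 44 × 9.8 = 431.2 N down at 0.82 m → arm 0.82 m, τ = 431.2 × 0.82 = 353.6 N·m counterclockwise.
Bag of cement: 38.7 × 9.8 = 379.3 N down at 0.23 m → arm 0.23 m, τ = 379.3 × 0.23 = 87.24 N·m counterclockwise.
Box: 3.67 × 9.8 = 35.97 N down at 2.449 m → arm 2.449 m, τ = 35.97 × 2.449 = 88.09 N·m counterclockwise.
Net load moment about support B = 675.8 N·m counterclockwise.
Reaction R at support A is upward at 2.857 m, arm 2.857 m → moment R × 2.857 clockwise.
Setting net torque to zero: R × 2.857 = 675.8 → R = 237 N.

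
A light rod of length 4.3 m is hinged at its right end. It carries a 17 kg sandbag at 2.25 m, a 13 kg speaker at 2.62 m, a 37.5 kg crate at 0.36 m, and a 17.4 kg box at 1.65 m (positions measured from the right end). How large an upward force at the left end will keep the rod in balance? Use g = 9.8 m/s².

F ≈ 261 N

About the right end:
Sandbag: 17 × 9.8 = 166.6 N down at 2.25 m → arm 2.25 m, τ = 166.6 × 2.25 = 374.8 N·m counterclockwise.
Speaker: 13 × 9.8 = 127.4 N down at 2.62 m → arm 2.62 m, τ = 127.4 × 2.62 = 333.8 N·m counterclockwise.
Crate: 37.5 × 9.8 = 367.5 N down at 0.36 m → arm 0.36 m, τ = 367.5 × 0.36 = 132.3 N·m counterclockwise.
Box: 17.4 × 9.8 = 170.5 N down at 1.65 m → arm 1.65 m, τ = 170.5 × 1.65 = 281.3 N·m counterclockwise.
Net moment of the loads = 1122 N·m counterclockwise.
The upward force F acts at the left end, arm 4.3 m, giving F × 4.3 clockwise.
For rotational equilibrium, F × 4.3 = 1122, so F = 1122 / 4.3 = 261 N.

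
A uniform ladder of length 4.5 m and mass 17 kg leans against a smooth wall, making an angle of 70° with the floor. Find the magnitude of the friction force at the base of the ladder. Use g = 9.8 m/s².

Taking torques about the foot of the ladder:
Ladder weight 17×9.8 = 166.6 N acts at 2.25 m along the ladder; its horizontal arm is 2.25·cos70° = 0.7695 m → τ = 128.2 N·m clockwise.
Wall normal N acts horizontally at the top; its moment arm is the height L sinθ = 4.5·sin70° = 4.229 m, counterclockwise.
For rotational equilibrium, N × 4.229 = 128.2, so N = 30.3 N.
ΣFx = 0: friction at the foot balances the wall's push, so f = N_wall = 30.3 N.

f ≈ 30.3 N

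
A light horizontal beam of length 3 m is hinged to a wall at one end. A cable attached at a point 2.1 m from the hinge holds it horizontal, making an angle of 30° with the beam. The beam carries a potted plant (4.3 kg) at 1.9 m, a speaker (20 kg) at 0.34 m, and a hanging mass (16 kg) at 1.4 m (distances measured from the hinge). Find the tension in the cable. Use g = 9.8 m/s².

T ≈ 349 N

Sum moments about the hinge (the unknown hinge reaction has zero arm there).
Potted plant: 4.3 × 9.8 = 42.14 N down at 1.9 m → arm 1.9 m, τ = 42.14 × 1.9 = 80.07 N·m clockwise.
Speaker: 20 × 9.8 = 196 N down at 0.34 m → arm 0.34 m, τ = 196 × 0.34 = 66.64 N·m clockwise.
Hanging mass: 16 × 9.8 = 156.8 N down at 1.4 m → arm 1.4 m, τ = 156.8 × 1.4 = 219.5 N·m clockwise.
Total clockwise load moment = 366.2 N·m.
The cable tension T acts at 2.1 m; only its component perpendicular to the beam, T sinθ, produces torque. sin 30° = 0.5.
Balancing moments: T × 2.1 × 0.5 = 366.2, giving T = 366.2 / 1.05 = 349 N.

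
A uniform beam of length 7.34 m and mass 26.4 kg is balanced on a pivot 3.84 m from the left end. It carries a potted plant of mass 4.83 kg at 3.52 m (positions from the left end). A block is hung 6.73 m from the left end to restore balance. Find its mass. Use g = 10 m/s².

m ≈ 2.09 kg

Choose the pivot (at 3.84 m from the left end) as the axis so the support reaction has zero arm there.
Beam weight: 26.4 × 10 = 264 N down at 3.67 m → arm 0.17 m, τ = 264 × 0.17 = 44.88 N·m counterclockwise.
Potted plant: 4.83 × 10 = 48.3 N down at 3.52 m → arm 0.32 m, τ = 48.3 × 0.32 = 15.46 N·m counterclockwise.
Net moment of known loads = 60.34 N·m counterclockwise.
An unknown mass m at 6.73 m has arm 2.89 m; its moment is m·g·2.89 clockwise.
Στ = 0 ⇒ m × 10 × 2.89 = 60.34 ⇒ m = 60.34 / (10 × 2.89) = 2.09 kg.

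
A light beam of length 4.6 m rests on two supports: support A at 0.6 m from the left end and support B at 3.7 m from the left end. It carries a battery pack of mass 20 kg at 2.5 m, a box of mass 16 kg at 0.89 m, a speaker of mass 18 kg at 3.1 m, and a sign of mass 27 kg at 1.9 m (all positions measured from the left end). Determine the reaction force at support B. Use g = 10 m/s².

R_B ≈ 396 N

Taking torques about support A:
Battery pack: 20 × 10 = 200 N down at 2.5 m → arm 1.9 m, τ = 200 × 1.9 = 380 N·m clockwise.
Box: 16 × 10 = 160 N down at 0.89 m → arm 0.29 m, τ = 160 × 0.29 = 46.4 N·m clockwise.
Speaker: 18 × 10 = 180 N down at 3.1 m → arm 2.5 m, τ = 180 × 2.5 = 450 N·m clockwise.
Sign: 27 × 10 = 270 N down at 1.9 m → arm 1.3 m, τ = 270 × 1.3 = 351 N·m clockwise.
Net load moment about support A = 1227 N·m clockwise.
Reaction R at support B is upward at 3.7 m, arm 3.1 m → moment R × 3.1 counterclockwise.
Setting net torque to zero: R × 3.1 = 1227 → R = 396 N.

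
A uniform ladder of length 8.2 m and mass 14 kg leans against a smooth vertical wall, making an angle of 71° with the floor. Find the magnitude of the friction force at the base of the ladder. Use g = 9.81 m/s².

About the foot of the ladder:
Ladder weight 14×9.81 = 137.3 N acts at 4.1 m along the ladder; its horizontal arm is 4.1·cos71° = 1.335 m → τ = 183.3 N·m clockwise.
Wall normal N acts horizontally at the top; its moment arm is the height L sinθ = 8.2·sin71° = 7.753 m, counterclockwise.
For rotational equilibrium, N × 7.753 = 183.3, so N = 23.6 N.
ΣFx = 0: friction at the foot balances the wall's push, so f = N_wall = 23.6 N.

f ≈ 23.6 N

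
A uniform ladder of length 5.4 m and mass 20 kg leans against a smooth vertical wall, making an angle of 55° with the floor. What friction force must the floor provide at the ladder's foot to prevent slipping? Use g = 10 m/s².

Sum moments about the foot of the ladder (the floor normal and friction both act there and drop out).
Ladder weight 20×10 = 200 N acts at 2.7 m along the ladder; its horizontal arm is 2.7·cos55° = 1.549 m → τ = 309.8 N·m clockwise.
Wall normal N acts horizontally at the top; its moment arm is the height L sinθ = 5.4·sin55° = 4.423 m, counterclockwise.
Balancing moments: N × 4.423 = 309.8, giving N = 70 N.
ΣFx = 0: friction at the foot balances the wall's push, so f = N_wall = 70 N.

f ≈ 70 N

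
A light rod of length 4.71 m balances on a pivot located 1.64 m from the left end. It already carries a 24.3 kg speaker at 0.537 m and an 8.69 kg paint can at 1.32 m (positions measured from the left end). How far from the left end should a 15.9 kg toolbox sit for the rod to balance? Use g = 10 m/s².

x ≈ 3.5 m from the left end

Taking torques about the pivot (at 1.64 m from the left end):
Speaker: 24.3 × 10 = 243 N down at 0.537 m → arm 1.103 m, τ = 243 × 1.103 = 268 N·m counterclockwise.
Paint can: 8.69 × 10 = 86.9 N down at 1.32 m → arm 0.32 m, τ = 86.9 × 0.32 = 27.81 N·m counterclockwise.
Net moment of existing loads = 295.8 N·m counterclockwise.
The toolbox weighs 15.9 × 10 = 159 N and must supply an equal clockwise moment, so its lever arm about the pivot is 295.8 / 159 = 1.86 m.
That puts it at 1.64 + 1.86 = 3.5 m from the left end.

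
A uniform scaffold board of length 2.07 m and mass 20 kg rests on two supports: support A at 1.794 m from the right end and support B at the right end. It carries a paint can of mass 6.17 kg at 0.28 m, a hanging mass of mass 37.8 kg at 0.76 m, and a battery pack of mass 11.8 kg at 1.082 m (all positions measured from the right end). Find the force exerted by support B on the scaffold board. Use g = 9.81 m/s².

R_B ≈ 394 N

Sum moments about support A (its reaction then has zero moment arm).
Beam weight: 20 × 9.81 = 196.2 N down at 1.035 m → arm 0.759 m, τ = 196.2 × 0.759 = 148.9 N·m clockwise.
Paint can: 6.17 × 9.81 = 60.53 N down at 0.28 m → arm 1.514 m, τ = 60.53 × 1.514 = 91.64 N·m clockwise.
Hanging mass: 37.8 × 9.81 = 370.8 N down at 0.76 m → arm 1.034 m, τ = 370.8 × 1.034 = 383.4 N·m clockwise.
Battery pack: 11.8 × 9.81 = 115.8 N down at 1.082 m → arm 0.712 m, τ = 115.8 × 0.712 = 82.45 N·m clockwise.
Net load moment about support A = 706.4 N·m clockwise.
Reaction R at support B is upward at 0 m, arm 1.794 m → moment R × 1.794 counterclockwise.
Balancing moments: R × 1.794 = 706.4, giving R = 394 N.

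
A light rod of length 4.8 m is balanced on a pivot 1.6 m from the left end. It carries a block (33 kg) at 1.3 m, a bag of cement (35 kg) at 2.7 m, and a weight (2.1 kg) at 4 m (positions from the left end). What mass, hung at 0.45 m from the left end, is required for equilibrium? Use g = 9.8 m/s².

m ≈ 29.3 kg

Choose the pivot (at 1.6 m from the left end) as the axis so the support reaction has zero arm there.
Block: 33 × 9.8 = 323.4 N down at 1.3 m → arm 0.3 m, τ = 323.4 × 0.3 = 97.02 N·m counterclockwise.
Bag of cement: 35 × 9.8 = 343 N down at 2.7 m → arm 1.1 m, τ = 343 × 1.1 = 377.3 N·m clockwise.
Weight: 2.1 × 9.8 = 20.58 N down at 4 m → arm 2.4 m, τ = 20.58 × 2.4 = 49.39 N·m clockwise.
Net moment of known loads = 329.7 N·m clockwise.
An unknown mass m at 0.45 m has arm 1.15 m; its moment is m·g·1.15 counterclockwise.
Balancing moments: m × 9.8 × 1.15 = 329.7, giving m = 329.7 / (9.8 × 1.15) = 29.3 kg.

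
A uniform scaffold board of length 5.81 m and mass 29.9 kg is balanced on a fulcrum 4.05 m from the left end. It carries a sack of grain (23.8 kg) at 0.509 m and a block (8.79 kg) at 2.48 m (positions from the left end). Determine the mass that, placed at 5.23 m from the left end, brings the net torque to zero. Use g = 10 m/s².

Sum moments about the fulcrum (at 4.05 m from the left end) (the support reaction has zero arm there).
Beam weight: 29.9 × 10 = 299 N down at 2.905 m → arm 1.145 m, τ = 299 × 1.145 = 342.4 N·m counterclockwise.
Sack of grain: 23.8 × 10 = 238 N down at 0.509 m → arm 3.541 m, τ = 238 × 3.541 = 842.8 N·m counterclockwise.
Block: 8.79 × 10 = 87.9 N down at 2.48 m → arm 1.57 m, τ = 87.9 × 1.57 = 138 N·m counterclockwise.
Net moment of known loads = 1323 N·m counterclockwise.
An unknown mass m at 5.23 m has arm 1.18 m; its moment is m·g·1.18 clockwise.
Στ = 0 ⇒ m × 10 × 1.18 = 1323 ⇒ m = 1323 / (10 × 1.18) = 112 kg.

m ≈ 112 kg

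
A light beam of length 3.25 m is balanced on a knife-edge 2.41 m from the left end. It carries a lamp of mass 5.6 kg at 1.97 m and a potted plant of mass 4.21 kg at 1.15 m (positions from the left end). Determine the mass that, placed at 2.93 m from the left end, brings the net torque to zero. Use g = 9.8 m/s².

About the knife-edge (at 2.41 m from the left end):
Lamp: 5.6 × 9.8 = 54.88 N down at 1.97 m → arm 0.44 m, τ = 54.88 × 0.44 = 24.15 N·m counterclockwise.
Potted plant: 4.21 × 9.8 = 41.26 N down at 1.15 m → arm 1.26 m, τ = 41.26 × 1.26 = 51.99 N·m counterclockwise.
Net moment of known loads = 76.14 N·m counterclockwise.
An unknown mass m at 2.93 m has arm 0.52 m; its moment is m·g·0.52 clockwise.
For rotational equilibrium, m × 9.8 × 0.52 = 76.14, so m = 76.14 / (9.8 × 0.52) = 14.9 kg.

m ≈ 14.9 kg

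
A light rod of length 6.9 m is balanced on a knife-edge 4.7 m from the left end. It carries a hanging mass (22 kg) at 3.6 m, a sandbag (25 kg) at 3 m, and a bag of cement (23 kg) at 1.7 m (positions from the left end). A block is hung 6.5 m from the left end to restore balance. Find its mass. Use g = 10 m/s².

m ≈ 75.4 kg

Taking torques about the knife-edge (at 4.7 m from the left end):
Hanging mass: 22 × 10 = 220 N down at 3.6 m → arm 1.1 m, τ = 220 × 1.1 = 242 N·m counterclockwise.
Sandbag: 25 × 10 = 250 N down at 3 m → arm 1.7 m, τ = 250 × 1.7 = 425 N·m counterclockwise.
Bag of cement: 23 × 10 = 230 N down at 1.7 m → arm 3 m, τ = 230 × 3 = 690 N·m counterclockwise.
Net moment of known loads = 1357 N·m counterclockwise.
An unknown mass m at 6.5 m has arm 1.8 m; its moment is m·g·1.8 clockwise.
Balancing moments: m × 10 × 1.8 = 1357, giving m = 1357 / (10 × 1.8) = 75.4 kg.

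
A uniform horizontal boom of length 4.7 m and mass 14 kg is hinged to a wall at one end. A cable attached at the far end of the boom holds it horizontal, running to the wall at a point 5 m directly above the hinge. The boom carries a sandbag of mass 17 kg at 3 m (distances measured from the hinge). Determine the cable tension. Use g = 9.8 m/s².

T ≈ 240 N

Take moments about the hinge.
Beam weight: 14 × 9.8 = 137.2 N down at 2.35 m → arm 2.35 m, τ = 137.2 × 2.35 = 322.4 N·m clockwise.
Sandbag: 17 × 9.8 = 166.6 N down at 3 m → arm 3 m, τ = 166.6 × 3 = 499.8 N·m clockwise.
Total clockwise load moment = 822.2 N·m.
The cable tension T acts at 4.7 m; only its component perpendicular to the boom, T sinθ, produces torque. sinθ = h/√(h²+d²) = 5/√(5²+4.7²) = 0.7286.
Balancing moments: T × 4.7 × 0.7286 = 822.2, giving T = 822.2 / 3.424 = 240 N.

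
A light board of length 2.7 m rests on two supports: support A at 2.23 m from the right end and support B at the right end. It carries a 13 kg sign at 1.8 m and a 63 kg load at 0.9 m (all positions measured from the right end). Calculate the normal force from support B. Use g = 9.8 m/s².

R_B ≈ 393 N

About support A:
Sign: 13 × 9.8 = 127.4 N down at 1.8 m → arm 0.43 m, τ = 127.4 × 0.43 = 54.78 N·m clockwise.
Load: 63 × 9.8 = 617.4 N down at 0.9 m → arm 1.33 m, τ = 617.4 × 1.33 = 821.1 N·m clockwise.
Net load moment about support A = 875.9 N·m clockwise.
Reaction R at support B is upward at 0 m, arm 2.23 m → moment R × 2.23 counterclockwise.
Setting net torque to zero: R × 2.23 = 875.9 → R = 393 N.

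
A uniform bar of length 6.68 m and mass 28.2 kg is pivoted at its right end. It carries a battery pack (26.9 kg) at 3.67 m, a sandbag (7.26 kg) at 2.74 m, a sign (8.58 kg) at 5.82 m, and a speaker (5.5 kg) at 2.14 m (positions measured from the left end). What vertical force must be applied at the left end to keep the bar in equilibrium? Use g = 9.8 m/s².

Take moments about the right end.
Beam weight: 28.2 × 9.8 = 276.4 N down at 3.34 m → arm 3.34 m, τ = 276.4 × 3.34 = 923.2 N·m counterclockwise.
Battery pack: 26.9 × 9.8 = 263.6 N down at 3.67 m → arm 3.01 m, τ = 263.6 × 3.01 = 793.4 N·m counterclockwise.
Sandbag: 7.26 × 9.8 = 71.15 N down at 2.74 m → arm 3.94 m, τ = 71.15 × 3.94 = 280.3 N·m counterclockwise.
Sign: 8.58 × 9.8 = 84.08 N down at 5.82 m → arm 0.86 m, τ = 84.08 × 0.86 = 72.31 N·m counterclockwise.
Speaker: 5.5 × 9.8 = 53.9 N down at 2.14 m → arm 4.54 m, τ = 53.9 × 4.54 = 244.7 N·m counterclockwise.
Net moment of the loads = 2314 N·m counterclockwise.
The upward force F acts at the left end, arm 6.68 m, giving F × 6.68 clockwise.
Setting net torque to zero: F × 6.68 = 2314 → F = 2314 / 6.68 = 346 N.

F ≈ 346 N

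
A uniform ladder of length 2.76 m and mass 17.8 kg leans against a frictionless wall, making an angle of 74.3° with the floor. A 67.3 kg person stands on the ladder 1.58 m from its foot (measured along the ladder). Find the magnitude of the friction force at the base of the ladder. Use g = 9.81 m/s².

Choose the foot of the ladder as the axis so the floor normal and friction both act there and drop out.
Ladder weight 17.8×9.81 = 174.6 N acts at 1.38 m along the ladder; its horizontal arm is 1.38·cos74.3° = 0.3734 m → τ = 65.2 N·m clockwise.
Person: 67.3×9.81 = 660.2 N at 1.58 m → arm 0.4275 m → τ = 282.2 N·m clockwise.
Wall normal N acts horizontally at the top; its moment arm is the height L sinθ = 2.76·sin74.3° = 2.657 m, counterclockwise.
Στ = 0 ⇒ N × 2.657 = 347.4 ⇒ N = 131 N.
ΣFx = 0: friction at the foot balances the wall's push, so f = N_wall = 131 N.

f ≈ 131 N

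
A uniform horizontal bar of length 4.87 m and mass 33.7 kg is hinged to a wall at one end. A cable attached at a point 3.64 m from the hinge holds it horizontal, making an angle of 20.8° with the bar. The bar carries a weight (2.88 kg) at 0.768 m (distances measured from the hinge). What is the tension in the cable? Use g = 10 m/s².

Choose the hinge as the axis so the unknown hinge reaction has zero arm there.
Beam weight: 33.7 × 10 = 337 N down at 2.435 m → arm 2.435 m, τ = 337 × 2.435 = 820.6 N·m clockwise.
Weight: 2.88 × 10 = 28.8 N down at 0.768 m → arm 0.768 m, τ = 28.8 × 0.768 = 22.12 N·m clockwise.
Total clockwise load moment = 842.7 N·m.
The cable tension T acts at 3.64 m; only its component perpendicular to the bar, T sinθ, produces torque. sin 20.8° = 0.3551.
Στ = 0 ⇒ T × 3.64 × 0.3551 = 842.7 ⇒ T = 842.7 / 1.293 = 652 N.

T ≈ 652 N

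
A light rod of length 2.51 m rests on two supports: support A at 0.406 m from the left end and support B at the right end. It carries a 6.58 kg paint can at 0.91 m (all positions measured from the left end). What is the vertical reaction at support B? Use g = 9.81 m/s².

Sum moments about support A (its reaction then has zero moment arm).
Paint can: 6.58 × 9.81 = 64.55 N down at 0.91 m → arm 0.504 m, τ = 64.55 × 0.504 = 32.53 N·m clockwise.
Net load moment about support A = 32.53 N·m clockwise.
Reaction R at support B is upward at 2.51 m, arm 2.104 m → moment R × 2.104 counterclockwise.
Balancing moments: R × 2.104 = 32.53, giving R = 15.5 N.

R_B ≈ 15.5 N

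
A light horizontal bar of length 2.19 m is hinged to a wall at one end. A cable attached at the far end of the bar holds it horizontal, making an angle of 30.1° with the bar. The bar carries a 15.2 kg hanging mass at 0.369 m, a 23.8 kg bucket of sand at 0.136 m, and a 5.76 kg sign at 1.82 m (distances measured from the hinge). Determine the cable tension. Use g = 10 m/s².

Take moments about the hinge.
Hanging mass: 15.2 × 10 = 152 N down at 0.369 m → arm 0.369 m, τ = 152 × 0.369 = 56.09 N·m clockwise.
Bucket of sand: 23.8 × 10 = 238 N down at 0.136 m → arm 0.136 m, τ = 238 × 0.136 = 32.37 N·m clockwise.
Sign: 5.76 × 10 = 57.6 N down at 1.82 m → arm 1.82 m, τ = 57.6 × 1.82 = 104.8 N·m clockwise.
Total clockwise load moment = 193.3 N·m.
The cable tension T acts at 2.19 m; only its component perpendicular to the bar, T sinθ, produces torque. sin 30.1° = 0.5015.
Στ = 0 ⇒ T × 2.19 × 0.5015 = 193.3 ⇒ T = 193.3 / 1.098 = 176 N.

T ≈ 176 N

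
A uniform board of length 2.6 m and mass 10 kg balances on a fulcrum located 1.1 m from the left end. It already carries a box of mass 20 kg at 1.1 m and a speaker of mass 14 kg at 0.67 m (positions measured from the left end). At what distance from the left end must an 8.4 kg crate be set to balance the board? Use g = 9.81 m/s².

x ≈ 1.58 m from the left end

Taking torques about the fulcrum (at 1.1 m from the left end):
Beam weight: 10 × 9.81 = 98.1 N down at 1.3 m → arm 0.2 m, τ = 98.1 × 0.2 = 19.62 N·m clockwise.
Box: acts at the fulcrum, moment arm 0 → no torque.
Speaker: 14 × 9.81 = 137.3 N down at 0.67 m → arm 0.43 m, τ = 137.3 × 0.43 = 59.04 N·m counterclockwise.
Net moment of existing loads = 39.42 N·m counterclockwise.
The crate weighs 8.4 × 9.81 = 82.4 N and must supply an equal clockwise moment, so its lever arm about the fulcrum is 39.42 / 82.4 = 0.478 m.
That puts it at 1.1 + 0.478 = 1.58 m from the left end.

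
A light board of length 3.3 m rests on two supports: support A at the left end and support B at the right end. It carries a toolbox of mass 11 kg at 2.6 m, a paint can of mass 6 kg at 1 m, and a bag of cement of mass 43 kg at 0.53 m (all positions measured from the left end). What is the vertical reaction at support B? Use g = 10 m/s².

R_B ≈ 174 N

Take moments about support A.
Toolbox: 11 × 10 = 110 N down at 2.6 m → arm 2.6 m, τ = 110 × 2.6 = 286 N·m clockwise.
Paint can: 6 × 10 = 60 N down at 1 m → arm 1 m, τ = 60 × 1 = 60 N·m clockwise.
Bag of cement: 43 × 10 = 430 N down at 0.53 m → arm 0.53 m, τ = 430 × 0.53 = 227.9 N·m clockwise.
Net load moment about support A = 573.9 N·m clockwise.
Reaction R at support B is upward at 3.3 m, arm 3.3 m → moment R × 3.3 counterclockwise.
For rotational equilibrium, R × 3.3 = 573.9, so R = 174 N.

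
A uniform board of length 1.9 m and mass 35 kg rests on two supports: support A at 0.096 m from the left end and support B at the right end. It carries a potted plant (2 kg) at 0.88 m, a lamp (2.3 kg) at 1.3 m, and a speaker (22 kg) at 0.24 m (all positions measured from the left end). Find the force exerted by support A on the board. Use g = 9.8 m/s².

Choose support B as the axis so its reaction then has zero moment arm.
Beam weight: 35 × 9.8 = 343 N down at 0.95 m → arm 0.95 m, τ = 343 × 0.95 = 325.8 N·m counterclockwise.
Potted plant: 2 × 9.8 = 19.6 N down at 0.88 m → arm 1.02 m, τ = 19.6 × 1.02 = 19.99 N·m counterclockwise.
Lamp: 2.3 × 9.8 = 22.54 N down at 1.3 m → arm 0.6 m, τ = 22.54 × 0.6 = 13.52 N·m counterclockwise.
Speaker: 22 × 9.8 = 215.6 N down at 0.24 m → arm 1.66 m, τ = 215.6 × 1.66 = 357.9 N·m counterclockwise.
Net load moment about support B = 717.2 N·m counterclockwise.
Reaction R at support A is upward at 0.096 m, arm 1.804 m → moment R × 1.804 clockwise.
For rotational equilibrium, R × 1.804 = 717.2, so R = 398 N.

R_A ≈ 398 N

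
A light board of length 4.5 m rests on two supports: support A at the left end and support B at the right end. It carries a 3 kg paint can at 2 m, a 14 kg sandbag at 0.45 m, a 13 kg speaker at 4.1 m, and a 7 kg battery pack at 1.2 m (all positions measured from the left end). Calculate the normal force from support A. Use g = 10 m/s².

Choose support B as the axis so its reaction then has zero moment arm.
Paint can: 3 × 10 = 30 N down at 2 m → arm 2.5 m, τ = 30 × 2.5 = 75 N·m counterclockwise.
Sandbag: 14 × 10 = 140 N down at 0.45 m → arm 4.05 m, τ = 140 × 4.05 = 567 N·m counterclockwise.
Speaker: 13 × 10 = 130 N down at 4.1 m → arm 0.4 m, τ = 130 × 0.4 = 52 N·m counterclockwise.
Battery pack: 7 × 10 = 70 N down at 1.2 m → arm 3.3 m, τ = 70 × 3.3 = 231 N·m counterclockwise.
Net load moment about support B = 925 N·m counterclockwise.
Reaction R at support A is upward at 0 m, arm 4.5 m → moment R × 4.5 clockwise.
Setting net torque to zero: R × 4.5 = 925 → R = 206 N.

R_A ≈ 206 N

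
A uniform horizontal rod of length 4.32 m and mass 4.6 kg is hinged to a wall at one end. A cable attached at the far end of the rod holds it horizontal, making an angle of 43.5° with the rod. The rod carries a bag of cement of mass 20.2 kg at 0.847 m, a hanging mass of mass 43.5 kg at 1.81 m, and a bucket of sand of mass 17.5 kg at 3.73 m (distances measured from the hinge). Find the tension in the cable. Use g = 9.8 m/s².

T ≈ 564 N

Sum moments about the hinge (the unknown hinge reaction has zero arm there).
Beam weight: 4.6 × 9.8 = 45.08 N down at 2.16 m → arm 2.16 m, τ = 45.08 × 2.16 = 97.37 N·m clockwise.
Bag of cement: 20.2 × 9.8 = 198 N down at 0.847 m → arm 0.847 m, τ = 198 × 0.847 = 167.7 N·m clockwise.
Hanging mass: 43.5 × 9.8 = 426.3 N down at 1.81 m → arm 1.81 m, τ = 426.3 × 1.81 = 771.6 N·m clockwise.
Bucket of sand: 17.5 × 9.8 = 171.5 N down at 3.73 m → arm 3.73 m, τ = 171.5 × 3.73 = 639.7 N·m clockwise.
Total clockwise load moment = 1676 N·m.
The cable tension T acts at 4.32 m; only its component perpendicular to the rod, T sinθ, produces torque. sin 43.5° = 0.6884.
For rotational equilibrium, T × 4.32 × 0.6884 = 1676, so T = 1676 / 2.974 = 564 N.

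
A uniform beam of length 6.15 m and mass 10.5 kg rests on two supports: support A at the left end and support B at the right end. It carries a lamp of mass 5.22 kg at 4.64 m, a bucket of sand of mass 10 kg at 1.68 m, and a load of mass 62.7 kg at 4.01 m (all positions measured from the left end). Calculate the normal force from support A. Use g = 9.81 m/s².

Take moments about support B.
Beam weight: 10.5 × 9.81 = 103 N down at 3.075 m → arm 3.075 m, τ = 103 × 3.075 = 316.7 N·m counterclockwise.
Lamp: 5.22 × 9.81 = 51.21 N down at 4.64 m → arm 1.51 m, τ = 51.21 × 1.51 = 77.33 N·m counterclockwise.
Bucket of sand: 10 × 9.81 = 98.1 N down at 1.68 m → arm 4.47 m, τ = 98.1 × 4.47 = 438.5 N·m counterclockwise.
Load: 62.7 × 9.81 = 615.1 N down at 4.01 m → arm 2.14 m, τ = 615.1 × 2.14 = 1316 N·m counterclockwise.
Net load moment about support B = 2149 N·m counterclockwise.
Reaction R at support A is upward at 0 m, arm 6.15 m → moment R × 6.15 clockwise.
For rotational equilibrium, R × 6.15 = 2149, so R = 349 N.

R_A ≈ 349 N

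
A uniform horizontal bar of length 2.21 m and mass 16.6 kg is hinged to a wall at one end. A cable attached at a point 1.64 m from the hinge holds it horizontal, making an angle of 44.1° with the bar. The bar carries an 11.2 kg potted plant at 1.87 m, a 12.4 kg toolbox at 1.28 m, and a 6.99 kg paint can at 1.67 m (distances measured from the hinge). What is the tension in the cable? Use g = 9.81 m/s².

T ≈ 574 N

About the hinge:
Beam weight: 16.6 × 9.81 = 162.8 N down at 1.105 m → arm 1.105 m, τ = 162.8 × 1.105 = 179.9 N·m clockwise.
Potted plant: 11.2 × 9.81 = 109.9 N down at 1.87 m → arm 1.87 m, τ = 109.9 × 1.87 = 205.5 N·m clockwise.
Toolbox: 12.4 × 9.81 = 121.6 N down at 1.28 m → arm 1.28 m, τ = 121.6 × 1.28 = 155.6 N·m clockwise.
Paint can: 6.99 × 9.81 = 68.57 N down at 1.67 m → arm 1.67 m, τ = 68.57 × 1.67 = 114.5 N·m clockwise.
Total clockwise load moment = 655.5 N·m.
The cable tension T acts at 1.64 m; only its component perpendicular to the bar, T sinθ, produces torque. sin 44.1° = 0.6959.
Στ = 0 ⇒ T × 1.64 × 0.6959 = 655.5 ⇒ T = 655.5 / 1.141 = 574 N.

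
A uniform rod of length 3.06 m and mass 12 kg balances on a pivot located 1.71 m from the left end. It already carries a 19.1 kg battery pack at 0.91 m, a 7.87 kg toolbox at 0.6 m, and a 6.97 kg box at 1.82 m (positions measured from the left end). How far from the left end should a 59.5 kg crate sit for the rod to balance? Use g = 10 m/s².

Sum moments about the pivot (at 1.71 m from the left end) (the support reaction has zero arm there).
Beam weight: 12 × 10 = 120 N down at 1.53 m → arm 0.18 m, τ = 120 × 0.18 = 21.6 N·m counterclockwise.
Battery pack: 19.1 × 10 = 191 N down at 0.91 m → arm 0.8 m, τ = 191 × 0.8 = 152.8 N·m counterclockwise.
Toolbox: 7.87 × 10 = 78.7 N down at 0.6 m → arm 1.11 m, τ = 78.7 × 1.11 = 87.36 N·m counterclockwise.
Box: 6.97 × 10 = 69.7 N down at 1.82 m → arm 0.11 m, τ = 69.7 × 0.11 = 7.667 N·m clockwise.
Net moment of existing loads = 254.1 N·m counterclockwise.
The crate weighs 59.5 × 10 = 595 N and must supply an equal clockwise moment, so its lever arm about the pivot is 254.1 / 595 = 0.427 m.
That puts it at 1.71 + 0.427 = 2.14 m from the left end.

x ≈ 2.14 m from the left end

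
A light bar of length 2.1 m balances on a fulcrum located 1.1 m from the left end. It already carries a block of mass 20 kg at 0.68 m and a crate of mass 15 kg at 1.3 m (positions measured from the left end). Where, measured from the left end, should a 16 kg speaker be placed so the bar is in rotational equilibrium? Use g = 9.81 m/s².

x ≈ 1.44 m from the left end

Sum moments about the fulcrum (at 1.1 m from the left end) (the support reaction has zero arm there).
Block: 20 × 9.81 = 196.2 N down at 0.68 m → arm 0.42 m, τ = 196.2 × 0.42 = 82.4 N·m counterclockwise.
Crate: 15 × 9.81 = 147.2 N down at 1.3 m → arm 0.2 m, τ = 147.2 × 0.2 = 29.44 N·m clockwise.
Net moment of existing loads = 52.96 N·m counterclockwise.
The speaker weighs 16 × 9.81 = 157 N and must supply an equal clockwise moment, so its lever arm about the fulcrum is 52.96 / 157 = 0.337 m.
That puts it at 1.1 + 0.337 = 1.44 m from the left end.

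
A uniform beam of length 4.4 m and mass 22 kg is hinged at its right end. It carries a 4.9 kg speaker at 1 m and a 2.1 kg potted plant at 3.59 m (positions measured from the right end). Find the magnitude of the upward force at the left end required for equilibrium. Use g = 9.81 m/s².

F ≈ 136 N

About the right end:
Beam weight: 22 × 9.81 = 215.8 N down at 2.2 m → arm 2.2 m, τ = 215.8 × 2.2 = 474.8 N·m counterclockwise.
Speaker: 4.9 × 9.81 = 48.07 N down at 1 m → arm 1 m, τ = 48.07 × 1 = 48.07 N·m counterclockwise.
Potted plant: 2.1 × 9.81 = 20.6 N down at 3.59 m → arm 3.59 m, τ = 20.6 × 3.59 = 73.95 N·m counterclockwise.
Net moment of the loads = 596.8 N·m counterclockwise.
The upward force F acts at the left end, arm 4.4 m, giving F × 4.4 clockwise.
Στ = 0 ⇒ F × 4.4 = 596.8 ⇒ F = 596.8 / 4.4 = 136 N.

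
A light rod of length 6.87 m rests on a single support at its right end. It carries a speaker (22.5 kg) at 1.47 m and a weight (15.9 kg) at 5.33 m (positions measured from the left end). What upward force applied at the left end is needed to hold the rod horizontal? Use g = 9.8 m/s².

Sum moments about the right end (the unknown pivot reaction has zero arm there).
Speaker: 22.5 × 9.8 = 220.5 N down at 1.47 m → arm 5.4 m, τ = 220.5 × 5.4 = 1191 N·m counterclockwise.
Weight: 15.9 × 9.8 = 155.8 N down at 5.33 m → arm 1.54 m, τ = 155.8 × 1.54 = 239.9 N·m counterclockwise.
Net moment of the loads = 1431 N·m counterclockwise.
The upward force F acts at the left end, arm 6.87 m, giving F × 6.87 clockwise.
For rotational equilibrium, F × 6.87 = 1431, so F = 1431 / 6.87 = 208 N.

F ≈ 208 N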